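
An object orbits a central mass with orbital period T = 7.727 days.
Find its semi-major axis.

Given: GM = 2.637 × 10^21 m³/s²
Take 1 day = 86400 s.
T = 7.727 days = 667613 s
GM = 2.637 × 10^21 m³/s²
Kepler's third law: a³ = GM T² / (4π²)
T² = 4.45707 × 10^11 s²
a³ = (2.637 × 10^21) × (4.45707 × 10^11) / (4π²) = 2.97714 × 10^31 m³
a = (a³)^(1/3) = 3.09932 × 10^10 m ≈ 30.99 Gm

Final answer: 30.99 Gm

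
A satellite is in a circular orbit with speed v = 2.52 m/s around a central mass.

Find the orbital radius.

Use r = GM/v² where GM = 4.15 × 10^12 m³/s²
v = 2.52 m/s
GM = 4.15 × 10^12 m³/s²
v² = 6.3504 m²/s²
r = GM/v² = (4.15 × 10^12) / 6.3504 = 6.53502 × 10^11 m ≈ 653.5 Gm

Final answer: 653.5 Gm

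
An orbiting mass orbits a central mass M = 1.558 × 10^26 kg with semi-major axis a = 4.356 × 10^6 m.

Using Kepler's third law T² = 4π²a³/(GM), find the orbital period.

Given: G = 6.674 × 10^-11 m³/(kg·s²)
M = 1.558 × 10^26 kg
GM = G × M = 6.674 × 10^-11 × 1.558 × 10^26 = 1.03981 × 10^16 m³/s²
a = 4.356 × 10^6 m
a³ = 8.2654 × 10^19 m³
T = 2π √(a³/GM) = 2π √((8.2654 × 10^19) / (1.03981 × 10^16)) = 2π × 89.1569 s
T = 560.189 s ≈ 9.336 minutes

Final answer: 9.336 minutes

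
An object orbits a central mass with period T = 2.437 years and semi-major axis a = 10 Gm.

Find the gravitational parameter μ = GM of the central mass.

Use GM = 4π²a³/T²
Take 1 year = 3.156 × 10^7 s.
T = 2.437 years = 7.69117 × 10^7 s
a = 10 Gm = 1 × 10^10 m
a³ = 1 × 10^30 m³
T² = 5.91541 × 10^15 s²
GM = 4π² × (1 × 10^30) / (5.91541 × 10^15) = 6.67382 × 10^15 m³/s²
GM ≈ 6.674 × 10^15 m³/s²

Final answer: GM = 6.674 × 10^15 m³/s²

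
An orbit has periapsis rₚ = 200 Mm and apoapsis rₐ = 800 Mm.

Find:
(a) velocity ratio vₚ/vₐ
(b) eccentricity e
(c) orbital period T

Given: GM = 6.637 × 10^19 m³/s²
rₚ = 200 Mm = 2 × 10^8 m
rₐ = 800 Mm = 8 × 10^8 m
GM = 6.637 × 10^19 m³/s²
a = (rₚ + rₐ)/2 = 5 × 10^8 m
e = (rₐ − rₚ)/(rₐ + rₚ) = (6 × 10^8) / (1 × 10^9) = 0.6
(a) vₚ/vₐ = rₐ/rₚ (angular momentum) = (8 × 10^8) / (2 × 10^8) = 4 ≈ 4
(b) e = 0.6 ≈ 0.6
(c) a³ = 1.25 × 10^26 m³;  T = 2π √(a³/GM) = 2π × 1372.36 s = 8622.81 s ≈ 2.395 hours

Final answer:
(a) velocity ratio vₚ/vₐ = 4
(b) eccentricity e = 0.6
(c) orbital period T = 2.395 hours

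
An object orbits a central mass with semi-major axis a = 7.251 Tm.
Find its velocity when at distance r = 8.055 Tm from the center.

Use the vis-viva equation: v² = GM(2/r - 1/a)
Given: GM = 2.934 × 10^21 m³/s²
a = 7.251 Tm = 7.251 × 10^12 m
r = 8.055 Tm = 8.055 × 10^12 m
GM = 2.934 × 10^21 m³/s²
2/r − 1/a = 2.48293 × 10^-13 − 1.37912 × 10^-13 = 1.10381 × 10^-13 m⁻¹
v² = GM (2/r − 1/a) = 3.23858 × 10^8 m²/s²
v = 17996 m/s ≈ 18 km/s

Final answer: 18 km/s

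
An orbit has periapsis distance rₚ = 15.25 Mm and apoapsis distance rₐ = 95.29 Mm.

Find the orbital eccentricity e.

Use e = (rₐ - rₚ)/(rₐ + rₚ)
rₚ = 15.25 Mm = 1.525 × 10^7 m
rₐ = 95.29 Mm = 9.529 × 10^7 m
rₐ − rₚ = 8.004 × 10^7 m
rₐ + rₚ = 1.1054 × 10^8 m
e = (rₐ − rₚ)/(rₐ + rₚ) = 0.724082

Final answer: e = 0.7241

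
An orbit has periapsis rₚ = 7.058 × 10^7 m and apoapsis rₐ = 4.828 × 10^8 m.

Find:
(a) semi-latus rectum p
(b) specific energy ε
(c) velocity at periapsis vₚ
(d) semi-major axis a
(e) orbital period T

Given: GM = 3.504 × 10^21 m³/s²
rₚ = 7.058 × 10^7 m
rₐ = 4.828 × 10^8 m
GM = 3.504 × 10^21 m³/s²
a = (rₚ + rₐ)/2 = 2.7669 × 10^8 m
e = (rₐ − rₚ)/(rₐ + rₚ) = (4.1222 × 10^8) / (5.5338 × 10^8) = 0.744913
(a) 1 − e² = 0.445105;  p = a(1 − e²) = 2.7669 × 10^8 × 0.445105 = 1.23156 × 10^8 m ≈ 1.232 × 10^8 m
(b) 2a = 5.5338 × 10^8 m;  ε = −GM/(2a) = -6.332 × 10^12 J/kg ≈ -6332 GJ/kg
(c) vₚ² = GM (2/rₚ − 1/a) = 3.504 × 10^21 × (2.83366 × 10^-8 − 3.61415 × 10^-9) = 8.66276 × 10^13 m²/s²;  vₚ = 9.30739 × 10^6 m/s ≈ 9307 km/s
(d) a = 2.7669 × 10^8 m ≈ 2.767 × 10^8 m
(e) a³ = 2.11827 × 10^25 m³;  T = 2π √(a³/GM) = 2π × 77.7514 s = 488.526 s ≈ 8.142 minutes

Final answer:
(a) semi-latus rectum p = 1.232 × 10^8 m
(b) specific energy ε = -6332 GJ/kg
(c) velocity at periapsis vₚ = 9307 km/s
(d) semi-major axis a = 2.767 × 10^8 m
(e) orbital period T = 8.142 minutes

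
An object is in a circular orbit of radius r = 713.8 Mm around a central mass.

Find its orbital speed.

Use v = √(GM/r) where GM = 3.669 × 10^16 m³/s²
r = 713.8 Mm = 7.138 × 10^8 m
GM = 3.669 × 10^16 m³/s²
GM/r = (3.669 × 10^16) / (7.138 × 10^8) = 5.1401 × 10^7 m²/s²
v = √(GM/r) = 7169.45 m/s ≈ 7.169 km/s

Final answer: 7.169 km/s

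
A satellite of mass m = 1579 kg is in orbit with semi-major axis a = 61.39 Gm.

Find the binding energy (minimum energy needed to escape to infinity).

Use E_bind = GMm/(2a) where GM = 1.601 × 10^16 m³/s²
a = 61.39 Gm = 6.139 × 10^10 m
GM = 1.601 × 10^16 m³/s²
m = 1579 kg
GMm = 1.601 × 10^16 × 1579 = 2.52798 × 10^19 m³·kg/s²
2a = 1.2278 × 10^11 m
E_bind = GMm/(2a) = 2.05895 × 10^8 J ≈ 205.9 MJ

Final answer: 205.9 MJ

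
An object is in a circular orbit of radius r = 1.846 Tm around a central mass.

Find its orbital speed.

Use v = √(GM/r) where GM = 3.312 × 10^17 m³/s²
r = 1.846 Tm = 1.846 × 10^12 m
GM = 3.312 × 10^17 m³/s²
GM/r = (3.312 × 10^17) / (1.846 × 10^12) = 179415 m²/s²
v = √(GM/r) = 423.574 m/s ≈ 423.6 m/s

Final answer: 423.6 m/s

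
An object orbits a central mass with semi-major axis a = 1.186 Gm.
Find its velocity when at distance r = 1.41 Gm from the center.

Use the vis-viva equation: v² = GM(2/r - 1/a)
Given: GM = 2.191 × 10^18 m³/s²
a = 1.186 Gm = 1.186 × 10^9 m
r = 1.41 Gm = 1.41 × 10^9 m
GM = 2.191 × 10^18 m³/s²
2/r − 1/a = 1.41844 × 10^-9 − 8.4317 × 10^-10 = 5.75269 × 10^-10 m⁻¹
v² = GM (2/r − 1/a) = 1.26042 × 10^9 m²/s²
v = 35502.3 m/s ≈ 35.5 km/s

Final answer: 35.5 km/s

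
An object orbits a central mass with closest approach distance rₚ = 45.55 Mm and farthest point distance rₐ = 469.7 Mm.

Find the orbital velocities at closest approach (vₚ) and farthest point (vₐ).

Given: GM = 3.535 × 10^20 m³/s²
rₚ = 45.55 Mm = 4.555 × 10^7 m
rₐ = 469.7 Mm = 4.697 × 10^8 m
GM = 3.535 × 10^20 m³/s²
a = (rₚ + rₐ)/2 = 2.57625 × 10^8 m
Vis-viva: v² = GM (2/r − 1/a)
vₚ² = 3.535 × 10^20 × (4.39078 × 10^-8 − 3.88161 × 10^-9) = 1.41493 × 10^13 m²/s²
vₚ = 3.76155 × 10^6 m/s ≈ 3762 km/s
vₐ² = 3.535 × 10^20 × (4.25804 × 10^-9 − 3.88161 × 10^-9) = 1.33067 × 10^11 m²/s²
vₐ = 364783 m/s ≈ 364.8 km/s

Final answer: vₚ = 3762 km/s, vₐ = 364.8 km/s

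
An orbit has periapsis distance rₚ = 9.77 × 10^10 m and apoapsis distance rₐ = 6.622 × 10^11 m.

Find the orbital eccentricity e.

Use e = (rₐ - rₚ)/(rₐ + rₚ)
rₚ = 9.77 × 10^10 m
rₐ = 6.622 × 10^11 m
rₐ − rₚ = 5.645 × 10^11 m
rₐ + rₚ = 7.599 × 10^11 m
e = (rₐ − rₚ)/(rₐ + rₚ) = 0.742861

Final answer: e = 0.7429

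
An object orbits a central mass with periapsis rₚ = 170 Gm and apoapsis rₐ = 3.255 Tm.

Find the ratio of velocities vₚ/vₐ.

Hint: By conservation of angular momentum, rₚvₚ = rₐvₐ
rₚ = 170 Gm = 1.7 × 10^11 m
rₐ = 3.255 Tm = 3.255 × 10^12 m
rₚvₚ = rₐvₐ  ⇒  vₚ/vₐ = rₐ/rₚ
vₚ/vₐ = (3.255 × 10^12) / (1.7 × 10^11) = 19.1471

Final answer: vₚ/vₐ = 19.15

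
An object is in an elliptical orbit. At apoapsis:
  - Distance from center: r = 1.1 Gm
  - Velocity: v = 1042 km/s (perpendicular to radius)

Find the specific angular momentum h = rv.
r = 1.1 Gm = 1.1 × 10^9 m
v = 1042 km/s = 1.042 × 10^6 m/s
h = rv = 1.1 × 10^9 × 1.042 × 10^6 = 1.1462 × 10^15 m²/s ≈ 1.146 × 10^15 m²/s

Final answer: h = 1.146 × 10^15 m²/s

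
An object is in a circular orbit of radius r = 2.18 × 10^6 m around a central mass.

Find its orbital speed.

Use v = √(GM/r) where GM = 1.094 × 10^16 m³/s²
r = 2.18 × 10^6 m
GM = 1.094 × 10^16 m³/s²
GM/r = (1.094 × 10^16) / (2.18 × 10^6) = 5.01835 × 10^9 m²/s²
v = √(GM/r) = 70840.3 m/s ≈ 70.84 km/s

Final answer: 70.84 km/s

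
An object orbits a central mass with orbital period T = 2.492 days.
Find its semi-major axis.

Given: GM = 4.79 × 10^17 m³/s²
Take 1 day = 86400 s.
T = 2.492 days = 215309 s
GM = 4.79 × 10^17 m³/s²
Kepler's third law: a³ = GM T² / (4π²)
T² = 4.63579 × 10^10 s²
a³ = (4.79 × 10^17) × (4.63579 × 10^10) / (4π²) = 5.6247 × 10^26 m³
a = (a³)^(1/3) = 8.25467 × 10^8 m ≈ 8.255 × 10^8 m

Final answer: 8.255 × 10^8 m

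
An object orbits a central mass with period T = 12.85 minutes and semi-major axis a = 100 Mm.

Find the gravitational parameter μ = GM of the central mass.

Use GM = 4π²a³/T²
T = 12.85 minutes = 771 s
a = 100 Mm = 1 × 10^8 m
a³ = 1 × 10^24 m³
T² = 594441 s²
GM = 4π² × (1 × 10^24) / 594441 = 6.64127 × 10^19 m³/s²
GM ≈ 6.641 × 10^19 m³/s²

Final answer: GM = 6.641 × 10^19 m³/s²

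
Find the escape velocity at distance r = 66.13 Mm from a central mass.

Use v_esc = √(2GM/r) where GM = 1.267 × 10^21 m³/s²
r = 66.13 Mm = 6.613 × 10^7 m
GM = 1.267 × 10^21 m³/s²
2GM/r = 2 × (1.267 × 10^21) / (6.613 × 10^7) = 3.83185 × 10^13 m²/s²
v_esc = √(2GM/r) = 6.19019 × 10^6 m/s ≈ 6190 km/s

Final answer: 6190 km/s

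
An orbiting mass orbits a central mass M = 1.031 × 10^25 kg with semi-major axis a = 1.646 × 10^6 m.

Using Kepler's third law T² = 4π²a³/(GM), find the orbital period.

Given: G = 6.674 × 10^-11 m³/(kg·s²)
M = 1.031 × 10^25 kg
GM = G × M = 6.674 × 10^-11 × 1.031 × 10^25 = 6.88089 × 10^14 m³/s²
a = 1.646 × 10^6 m
a³ = 4.45953 × 10^18 m³
T = 2π √(a³/GM) = 2π √((4.45953 × 10^18) / (6.88089 × 10^14)) = 2π × 80.5049 s
T = 505.827 s ≈ 8.43 minutes

Final answer: 8.43 minutes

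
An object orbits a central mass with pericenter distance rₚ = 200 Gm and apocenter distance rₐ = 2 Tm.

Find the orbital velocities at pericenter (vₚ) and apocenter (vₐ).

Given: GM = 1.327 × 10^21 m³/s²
rₚ = 200 Gm = 2 × 10^11 m
rₐ = 2 Tm = 2 × 10^12 m
GM = 1.327 × 10^21 m³/s²
a = (rₚ + rₐ)/2 = 1.1 × 10^12 m
Vis-viva: v² = GM (2/r − 1/a)
vₚ² = 1.327 × 10^21 × (1 × 10^-11 − 9.09091 × 10^-13) = 1.20636 × 10^10 m²/s²
vₚ = 109835 m/s ≈ 109.8 km/s
vₐ² = 1.327 × 10^21 × (1 × 10^-12 − 9.09091 × 10^-13) = 1.20636 × 10^8 m²/s²
vₐ = 10983.5 m/s ≈ 10.98 km/s

Final answer: vₚ = 109.8 km/s, vₐ = 10.98 km/s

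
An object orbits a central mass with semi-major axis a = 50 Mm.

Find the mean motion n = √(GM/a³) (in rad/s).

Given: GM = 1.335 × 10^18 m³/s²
a = 50 Mm = 5 × 10^7 m
GM = 1.335 × 10^18 m³/s²
a³ = 1.25 × 10^23 m³
GM/a³ = (1.335 × 10^18) / (1.25 × 10^23) = 1.068 × 10^-5 s⁻²
n = √(GM/a³) = 0.00326803 rad/s ≈ 0.003268 rad/s

Final answer: n = 0.003268 rad/s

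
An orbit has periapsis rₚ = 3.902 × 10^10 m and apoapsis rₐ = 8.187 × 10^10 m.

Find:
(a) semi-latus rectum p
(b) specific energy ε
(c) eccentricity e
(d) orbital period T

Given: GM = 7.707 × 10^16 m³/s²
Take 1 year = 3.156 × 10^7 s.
rₚ = 3.902 × 10^10 m
rₐ = 8.187 × 10^10 m
GM = 7.707 × 10^16 m³/s²
a = (rₚ + rₐ)/2 = 6.0445 × 10^10 m
e = (rₐ − rₚ)/(rₐ + rₚ) = (4.285 × 10^10) / (1.2089 × 10^11) = 0.354454
(a) 1 − e² = 0.874362;  p = a(1 − e²) = 6.0445 × 10^10 × 0.874362 = 5.28508 × 10^10 m ≈ 5.285 × 10^10 m
(b) 2a = 1.2089 × 10^11 m;  ε = −GM/(2a) = -637522 J/kg ≈ -637.5 kJ/kg
(c) e = 0.354454 ≈ 0.3545
(d) a³ = 2.20842 × 10^32 m³;  T = 2π √(a³/GM) = 2π × 5.35301 × 10^7 s = 3.36339 × 10^8 s ≈ 10.66 years

Final answer:
(a) semi-latus rectum p = 5.285 × 10^10 m
(b) specific energy ε = -637.5 kJ/kg
(c) eccentricity e = 0.3545
(d) orbital period T = 10.66 years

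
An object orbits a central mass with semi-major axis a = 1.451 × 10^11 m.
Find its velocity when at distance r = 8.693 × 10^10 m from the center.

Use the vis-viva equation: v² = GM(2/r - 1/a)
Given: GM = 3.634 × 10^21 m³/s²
a = 1.451 × 10^11 m
r = 8.693 × 10^10 m
GM = 3.634 × 10^21 m³/s²
2/r − 1/a = 2.3007 × 10^-11 − 6.8918 × 10^-12 = 1.61152 × 10^-11 m⁻¹
v² = GM (2/r − 1/a) = 5.85627 × 10^10 m²/s²
v = 241997 m/s ≈ 242 km/s

Final answer: 242 km/s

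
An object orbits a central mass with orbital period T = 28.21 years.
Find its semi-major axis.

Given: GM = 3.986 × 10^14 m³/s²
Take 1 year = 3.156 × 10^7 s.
T = 28.21 years = 8.90308 × 10^8 s
GM = 3.986 × 10^14 m³/s²
Kepler's third law: a³ = GM T² / (4π²)
T² = 7.92648 × 10^17 s²
a³ = (3.986 × 10^14) × (7.92648 × 10^17) / (4π²) = 8.00309 × 10^30 m³
a = (a³)^(1/3) = 2.00026 × 10^10 m ≈ 20 Gm

Final answer: 20 Gm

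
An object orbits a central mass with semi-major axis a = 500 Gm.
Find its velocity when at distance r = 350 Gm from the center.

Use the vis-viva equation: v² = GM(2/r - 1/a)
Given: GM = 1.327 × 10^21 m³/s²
a = 500 Gm = 5 × 10^11 m
r = 350 Gm = 3.5 × 10^11 m
GM = 1.327 × 10^21 m³/s²
2/r − 1/a = 5.71429 × 10^-12 − 2 × 10^-12 = 3.71429 × 10^-12 m⁻¹
v² = GM (2/r − 1/a) = 4.92886 × 10^9 m²/s²
v = 70205.8 m/s ≈ 70.21 km/s

Final answer: 70.21 km/s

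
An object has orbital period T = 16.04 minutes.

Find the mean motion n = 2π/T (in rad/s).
T = 16.04 minutes = 962.4 s
n = 2π / 962.4 s = 0.00652866 rad/s ≈ 0.006529 rad/s

Final answer: n = 0.006529 rad/s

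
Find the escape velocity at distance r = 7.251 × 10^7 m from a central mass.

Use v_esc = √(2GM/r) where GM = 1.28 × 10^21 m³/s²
r = 7.251 × 10^7 m
GM = 1.28 × 10^21 m³/s²
2GM/r = 2 × (1.28 × 10^21) / (7.251 × 10^7) = 3.53055 × 10^13 m²/s²
v_esc = √(2GM/r) = 5.94184 × 10^6 m/s ≈ 5942 km/s

Final answer: 5942 km/s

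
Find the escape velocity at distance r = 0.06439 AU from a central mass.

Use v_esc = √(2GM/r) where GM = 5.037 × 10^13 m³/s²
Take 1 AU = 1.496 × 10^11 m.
r = 0.06439 AU = 9.63274 × 10^9 m
GM = 5.037 × 10^13 m³/s²
2GM/r = 2 × (5.037 × 10^13) / (9.63274 × 10^9) = 10458.1 m²/s²
v_esc = √(2GM/r) = 102.265 m/s ≈ 102.3 m/s

Final answer: 102.3 m/s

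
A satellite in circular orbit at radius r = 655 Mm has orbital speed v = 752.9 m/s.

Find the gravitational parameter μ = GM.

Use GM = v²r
r = 655 Mm = 6.55 × 10^8 m
v = 752.9 m/s
v² = 566858 m²/s²
GM = v²r = 566858 × 6.55 × 10^8 = 3.71292 × 10^14 m³/s²
GM ≈ 3.713 × 10^14 m³/s²

Final answer: GM = 3.713 × 10^14 m³/s²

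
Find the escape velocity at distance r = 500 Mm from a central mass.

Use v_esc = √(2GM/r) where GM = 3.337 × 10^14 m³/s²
r = 500 Mm = 5 × 10^8 m
GM = 3.337 × 10^14 m³/s²
2GM/r = 2 × (3.337 × 10^14) / (5 × 10^8) = 1.3348 × 10^6 m²/s²
v_esc = √(2GM/r) = 1155.34 m/s ≈ 1.155 km/s

Final answer: 1.155 km/s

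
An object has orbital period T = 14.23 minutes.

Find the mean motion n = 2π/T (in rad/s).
T = 14.23 minutes = 853.8 s
n = 2π / 853.8 s = 0.00735908 rad/s ≈ 0.007359 rad/s

Final answer: n = 0.007359 rad/s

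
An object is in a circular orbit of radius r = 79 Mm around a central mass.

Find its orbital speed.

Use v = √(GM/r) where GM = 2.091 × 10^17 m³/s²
r = 79 Mm = 7.9 × 10^7 m
GM = 2.091 × 10^17 m³/s²
GM/r = (2.091 × 10^17) / (7.9 × 10^7) = 2.64684 × 10^9 m²/s²
v = √(GM/r) = 51447.4 m/s ≈ 51.45 km/s

Final answer: 51.45 km/s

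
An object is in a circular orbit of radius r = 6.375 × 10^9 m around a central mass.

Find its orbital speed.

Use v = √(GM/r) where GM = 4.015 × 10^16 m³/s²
r = 6.375 × 10^9 m
GM = 4.015 × 10^16 m³/s²
GM/r = (4.015 × 10^16) / (6.375 × 10^9) = 6.29804 × 10^6 m²/s²
v = √(GM/r) = 2509.59 m/s ≈ 2.51 km/s

Final answer: 2.51 km/s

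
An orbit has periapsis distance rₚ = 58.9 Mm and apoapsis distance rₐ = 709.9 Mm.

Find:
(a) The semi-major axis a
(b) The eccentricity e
rₚ = 58.9 Mm = 5.89 × 10^7 m
rₐ = 709.9 Mm = 7.099 × 10^8 m
(a) a = (rₚ + rₐ)/2 = 3.844 × 10^8 m ≈ 384.4 Mm
(b) e = (rₐ − rₚ)/(rₐ + rₚ) = (6.51 × 10^8) / (7.688 × 10^8) = 0.846774

Final answer:
(a) a = 384.4 Mm
(b) e = 0.8468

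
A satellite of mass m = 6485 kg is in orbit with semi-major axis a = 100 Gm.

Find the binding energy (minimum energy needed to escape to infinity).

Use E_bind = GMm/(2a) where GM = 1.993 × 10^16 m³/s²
a = 100 Gm = 1 × 10^11 m
GM = 1.993 × 10^16 m³/s²
m = 6485 kg
GMm = 1.993 × 10^16 × 6485 = 1.29246 × 10^20 m³·kg/s²
2a = 2 × 10^11 m
E_bind = GMm/(2a) = 6.4623 × 10^8 J ≈ 646.2 MJ

Final answer: 646.2 MJ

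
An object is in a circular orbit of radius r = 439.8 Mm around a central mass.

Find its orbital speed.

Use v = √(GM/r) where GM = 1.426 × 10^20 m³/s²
r = 439.8 Mm = 4.398 × 10^8 m
GM = 1.426 × 10^20 m³/s²
GM/r = (1.426 × 10^20) / (4.398 × 10^8) = 3.24238 × 10^11 m²/s²
v = √(GM/r) = 569419 m/s ≈ 569.4 km/s

Final answer: 569.4 km/s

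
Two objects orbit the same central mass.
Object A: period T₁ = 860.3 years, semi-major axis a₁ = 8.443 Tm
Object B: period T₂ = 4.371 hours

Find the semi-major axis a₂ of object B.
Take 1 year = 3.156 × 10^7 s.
T₁ = 860.3 years = 2.71511 × 10^10 s
T₂ = 4.371 hours = 15735.6 s
a₁ = 8.443 Tm = 8.443 × 10^12 m
Kepler's third law: (T₂/T₁)² = (a₂/a₁)³  ⇒  a₂ = a₁ (T₂/T₁)^(2/3)
T₂/T₁ = 5.79557 × 10^-7
(T₂/T₁)^(2/3) = 6.95127 × 10^-5
a₂ = 8.443 × 10^12 m × 6.95127 × 10^-5 = 5.86896 × 10^8 m ≈ 586.9 Mm

Final answer: a₂ = 586.9 Mm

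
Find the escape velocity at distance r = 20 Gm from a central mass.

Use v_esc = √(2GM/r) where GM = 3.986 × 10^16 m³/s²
r = 20 Gm = 2 × 10^10 m
GM = 3.986 × 10^16 m³/s²
2GM/r = 2 × (3.986 × 10^16) / (2 × 10^10) = 3.986 × 10^6 m²/s²
v_esc = √(2GM/r) = 1996.5 m/s ≈ 1.996 km/s

Final answer: 1.996 km/s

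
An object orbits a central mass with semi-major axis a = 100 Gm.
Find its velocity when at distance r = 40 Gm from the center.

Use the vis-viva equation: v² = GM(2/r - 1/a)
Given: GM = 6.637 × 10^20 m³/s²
a = 100 Gm = 1 × 10^11 m
r = 40 Gm = 4 × 10^10 m
GM = 6.637 × 10^20 m³/s²
2/r − 1/a = 5 × 10^-11 − 1 × 10^-11 = 4 × 10^-11 m⁻¹
v² = GM (2/r − 1/a) = 2.6548 × 10^10 m²/s²
v = 162936 m/s ≈ 162.9 km/s

Final answer: 162.9 km/s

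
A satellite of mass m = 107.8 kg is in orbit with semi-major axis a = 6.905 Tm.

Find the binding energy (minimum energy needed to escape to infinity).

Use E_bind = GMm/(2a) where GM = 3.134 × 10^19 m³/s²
a = 6.905 Tm = 6.905 × 10^12 m
GM = 3.134 × 10^19 m³/s²
m = 107.8 kg
GMm = 3.134 × 10^19 × 107.8 = 3.37845 × 10^21 m³·kg/s²
2a = 1.381 × 10^13 m
E_bind = GMm/(2a) = 2.44638 × 10^8 J ≈ 244.6 MJ

Final answer: 244.6 MJ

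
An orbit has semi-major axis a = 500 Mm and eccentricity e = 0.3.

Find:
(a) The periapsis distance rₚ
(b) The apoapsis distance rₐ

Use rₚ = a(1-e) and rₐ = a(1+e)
a = 500 Mm = 5 × 10^8 m
e = 0.3:  1 − e = 0.7,  1 + e = 1.3
(a) rₚ = a(1 − e) = 5 × 10^8 m × 0.7 = 3.5 × 10^8 m ≈ 350 Mm
(b) rₐ = a(1 + e) = 5 × 10^8 m × 1.3 = 6.5 × 10^8 m ≈ 650 Mm

Final answer:
(a) rₚ = 350 Mm
(b) rₐ = 650 Mm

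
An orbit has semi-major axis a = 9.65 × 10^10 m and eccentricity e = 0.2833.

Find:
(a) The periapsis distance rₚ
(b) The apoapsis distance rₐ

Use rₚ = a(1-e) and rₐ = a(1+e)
a = 9.65 × 10^10 m
e = 0.2833:  1 − e = 0.7167,  1 + e = 1.2833
(a) rₚ = a(1 − e) = 9.65 × 10^10 m × 0.7167 = 6.91616 × 10^10 m ≈ 6.916 × 10^10 m
(b) rₐ = a(1 + e) = 9.65 × 10^10 m × 1.2833 = 1.23838 × 10^11 m ≈ 1.238 × 10^11 m

Final answer:
(a) rₚ = 6.916 × 10^10 m
(b) rₐ = 1.238 × 10^11 m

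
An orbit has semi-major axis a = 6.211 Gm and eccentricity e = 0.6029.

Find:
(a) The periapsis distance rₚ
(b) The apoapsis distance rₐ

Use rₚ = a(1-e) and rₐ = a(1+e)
a = 6.211 Gm = 6.211 × 10^9 m
e = 0.6029:  1 − e = 0.3971,  1 + e = 1.6029
(a) rₚ = a(1 − e) = 6.211 × 10^9 m × 0.3971 = 2.46639 × 10^9 m ≈ 2.466 Gm
(b) rₐ = a(1 + e) = 6.211 × 10^9 m × 1.6029 = 9.95561 × 10^9 m ≈ 9.956 Gm

Final answer:
(a) rₚ = 2.466 Gm
(b) rₐ = 9.956 Gm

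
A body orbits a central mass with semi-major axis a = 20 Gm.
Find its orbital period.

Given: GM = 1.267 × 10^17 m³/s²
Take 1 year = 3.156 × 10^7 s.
a = 20 Gm = 2 × 10^10 m
GM = 1.267 × 10^17 m³/s²
a³ = 8 × 10^30 m³
T = 2π √(a³/GM) = 2π √((8 × 10^30) / (1.267 × 10^17)) = 2π × 7.94615 × 10^6 s
T = 4.99271 × 10^7 s ≈ 1.582 years

Final answer: 1.582 years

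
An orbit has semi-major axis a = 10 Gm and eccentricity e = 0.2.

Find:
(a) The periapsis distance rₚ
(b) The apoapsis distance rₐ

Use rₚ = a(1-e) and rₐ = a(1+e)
a = 10 Gm = 1 × 10^10 m
e = 0.2:  1 − e = 0.8,  1 + e = 1.2
(a) rₚ = a(1 − e) = 1 × 10^10 m × 0.8 = 8 × 10^9 m ≈ 8 Gm
(b) rₐ = a(1 + e) = 1 × 10^10 m × 1.2 = 1.2 × 10^10 m ≈ 12 Gm

Final answer:
(a) rₚ = 8 Gm
(b) rₐ = 12 Gm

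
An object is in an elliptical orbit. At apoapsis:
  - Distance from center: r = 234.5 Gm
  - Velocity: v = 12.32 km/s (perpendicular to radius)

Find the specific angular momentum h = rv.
r = 234.5 Gm = 2.345 × 10^11 m
v = 12.32 km/s = 12320 m/s
h = rv = 2.345 × 10^11 × 12320 = 2.88904 × 10^15 m²/s ≈ 2.889 × 10^15 m²/s

Final answer: h = 2.889 × 10^15 m²/s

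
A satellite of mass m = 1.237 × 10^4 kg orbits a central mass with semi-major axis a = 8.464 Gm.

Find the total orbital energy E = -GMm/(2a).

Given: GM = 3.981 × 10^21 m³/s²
a = 8.464 Gm = 8.464 × 10^9 m
GM = 3.981 × 10^21 m³/s²
2a = 1.6928 × 10^10 m
GMm = 3.981 × 10^21 × 12370 = 4.9245 × 10^25 m³·kg/s²
E = −GMm/(2a) = -2.90908 × 10^15 J ≈ -2.909 PJ

Final answer: -2.909 PJ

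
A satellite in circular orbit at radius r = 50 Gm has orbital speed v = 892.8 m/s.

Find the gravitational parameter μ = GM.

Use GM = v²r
r = 50 Gm = 5 × 10^10 m
v = 892.8 m/s
v² = 797092 m²/s²
GM = v²r = 797092 × 5 × 10^10 = 3.98546 × 10^16 m³/s²
GM ≈ 3.985 × 10^16 m³/s²

Final answer: GM = 3.985 × 10^16 m³/s²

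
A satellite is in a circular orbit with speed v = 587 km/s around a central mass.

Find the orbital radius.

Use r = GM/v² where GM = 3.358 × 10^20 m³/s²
v = 587 km/s = 587000 m/s
GM = 3.358 × 10^20 m³/s²
v² = 3.44569 × 10^11 m²/s²
r = GM/v² = (3.358 × 10^20) / (3.44569 × 10^11) = 9.74551 × 10^8 m ≈ 974.6 Mm

Final answer: 974.6 Mm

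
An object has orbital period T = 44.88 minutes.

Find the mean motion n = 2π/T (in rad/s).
T = 44.88 minutes = 2692.8 s
n = 2π / 2692.8 s = 0.00233333 rad/s ≈ 0.002333 rad/s

Final answer: n = 0.002333 rad/s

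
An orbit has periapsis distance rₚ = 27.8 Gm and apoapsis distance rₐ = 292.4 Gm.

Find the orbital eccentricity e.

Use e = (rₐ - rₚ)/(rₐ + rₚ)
rₚ = 27.8 Gm = 2.78 × 10^10 m
rₐ = 292.4 Gm = 2.924 × 10^11 m
rₐ − rₚ = 2.646 × 10^11 m
rₐ + rₚ = 3.202 × 10^11 m
e = (rₐ − rₚ)/(rₐ + rₚ) = 0.826359

Final answer: e = 0.8264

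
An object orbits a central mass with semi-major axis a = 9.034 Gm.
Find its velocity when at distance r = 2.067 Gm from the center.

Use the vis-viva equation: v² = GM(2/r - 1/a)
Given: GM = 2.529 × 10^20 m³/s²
a = 9.034 Gm = 9.034 × 10^9 m
r = 2.067 Gm = 2.067 × 10^9 m
GM = 2.529 × 10^20 m³/s²
2/r − 1/a = 9.67586 × 10^-10 − 1.10693 × 10^-10 = 8.56893 × 10^-10 m⁻¹
v² = GM (2/r − 1/a) = 2.16708 × 10^11 m²/s²
v = 465519 m/s ≈ 465.5 km/s

Final answer: 465.5 km/s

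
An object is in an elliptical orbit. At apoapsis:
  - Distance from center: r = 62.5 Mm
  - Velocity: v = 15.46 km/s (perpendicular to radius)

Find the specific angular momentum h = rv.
r = 62.5 Mm = 6.25 × 10^7 m
v = 15.46 km/s = 15460 m/s
h = rv = 6.25 × 10^7 × 15460 = 9.6625 × 10^11 m²/s ≈ 9.662 × 10^11 m²/s

Final answer: h = 9.662 × 10^11 m²/s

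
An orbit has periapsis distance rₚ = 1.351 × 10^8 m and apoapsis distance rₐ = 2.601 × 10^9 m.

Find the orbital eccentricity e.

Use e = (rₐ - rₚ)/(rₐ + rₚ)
rₚ = 1.351 × 10^8 m
rₐ = 2.601 × 10^9 m
rₐ − rₚ = 2.4659 × 10^9 m
rₐ + rₚ = 2.7361 × 10^9 m
e = (rₐ − rₚ)/(rₐ + rₚ) = 0.901246

Final answer: e = 0.9012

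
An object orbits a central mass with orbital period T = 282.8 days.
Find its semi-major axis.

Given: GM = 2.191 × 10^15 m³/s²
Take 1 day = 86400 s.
T = 282.8 days = 2.44339 × 10^7 s
GM = 2.191 × 10^15 m³/s²
Kepler's third law: a³ = GM T² / (4π²)
T² = 5.97016 × 10^14 s²
a³ = (2.191 × 10^15) × (5.97016 × 10^14) / (4π²) = 3.31336 × 10^28 m³
a = (a³)^(1/3) = 3.21186 × 10^9 m ≈ 3.212 Gm

Final answer: 3.212 Gm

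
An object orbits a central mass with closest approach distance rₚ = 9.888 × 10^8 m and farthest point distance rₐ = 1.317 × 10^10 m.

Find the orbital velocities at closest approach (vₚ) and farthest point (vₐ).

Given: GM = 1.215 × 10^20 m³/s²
rₚ = 9.888 × 10^8 m
rₐ = 1.317 × 10^10 m
GM = 1.215 × 10^20 m³/s²
a = (rₚ + rₐ)/2 = 7.0794 × 10^9 m
Vis-viva: v² = GM (2/r − 1/a)
vₚ² = 1.215 × 10^20 × (2.02265 × 10^-9 − 1.41255 × 10^-10) = 2.2859 × 10^11 m²/s²
vₚ = 478111 m/s ≈ 478.1 km/s
vₐ² = 1.215 × 10^20 × (1.5186 × 10^-10 − 1.41255 × 10^-10) = 1.28855 × 10^9 m²/s²
vₐ = 35896.4 m/s ≈ 35.9 km/s

Final answer: vₚ = 478.1 km/s, vₐ = 35.9 km/s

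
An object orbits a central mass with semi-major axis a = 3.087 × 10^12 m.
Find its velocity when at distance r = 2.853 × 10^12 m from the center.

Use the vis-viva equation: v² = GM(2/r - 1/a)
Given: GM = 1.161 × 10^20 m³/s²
a = 3.087 × 10^12 m
r = 2.853 × 10^12 m
GM = 1.161 × 10^20 m³/s²
2/r − 1/a = 7.01016 × 10^-13 − 3.23939 × 10^-13 = 3.77077 × 10^-13 m⁻¹
v² = GM (2/r − 1/a) = 4.37787 × 10^7 m²/s²
v = 6616.55 m/s ≈ 6.617 km/s

Final answer: 6.617 km/s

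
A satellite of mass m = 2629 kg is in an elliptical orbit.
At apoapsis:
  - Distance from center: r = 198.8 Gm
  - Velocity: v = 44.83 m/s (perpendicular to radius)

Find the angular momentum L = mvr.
r = 198.8 Gm = 1.988 × 10^11 m
v = 44.83 m/s
vr = 44.83 × 1.988 × 10^11 = 8.9122 × 10^12 m²/s
L = m × vr = 2629 × 8.9122 × 10^12 = 2.34302 × 10^16 kg·m²/s ≈ 2.343 × 10^16 kg·m²/s

Final answer: L = 2.343 × 10^16 kg·m²/s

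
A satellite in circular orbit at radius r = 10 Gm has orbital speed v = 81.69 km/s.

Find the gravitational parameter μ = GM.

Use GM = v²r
r = 10 Gm = 1 × 10^10 m
v = 81.69 km/s = 81690 m/s
v² = 6.67326 × 10^9 m²/s²
GM = v²r = 6.67326 × 10^9 × 1 × 10^10 = 6.67326 × 10^19 m³/s²
GM ≈ 6.673 × 10^19 m³/s²

Final answer: GM = 6.673 × 10^19 m³/s²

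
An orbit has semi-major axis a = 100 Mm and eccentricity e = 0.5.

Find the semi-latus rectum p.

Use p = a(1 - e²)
a = 100 Mm = 1 × 10^8 m
e = 0.5,  e² = 0.25,  1 − e² = 0.75
p = a(1 − e²) = 1 × 10^8 m × 0.75 = 7.5 × 10^7 m ≈ 75 Mm

Final answer: p = 75 Mm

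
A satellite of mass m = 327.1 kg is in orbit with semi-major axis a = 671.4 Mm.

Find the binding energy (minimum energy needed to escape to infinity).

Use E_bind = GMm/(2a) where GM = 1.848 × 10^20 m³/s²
a = 671.4 Mm = 6.714 × 10^8 m
GM = 1.848 × 10^20 m³/s²
m = 327.1 kg
GMm = 1.848 × 10^20 × 327.1 = 6.04481 × 10^22 m³·kg/s²
2a = 1.3428 × 10^9 m
E_bind = GMm/(2a) = 4.50164 × 10^13 J ≈ 45.02 TJ

Final answer: 45.02 TJ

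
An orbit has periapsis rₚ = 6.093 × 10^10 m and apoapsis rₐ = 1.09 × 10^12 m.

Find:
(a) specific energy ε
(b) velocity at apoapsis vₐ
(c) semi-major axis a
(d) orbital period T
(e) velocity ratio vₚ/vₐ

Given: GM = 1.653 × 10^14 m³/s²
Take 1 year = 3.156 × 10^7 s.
rₚ = 6.093 × 10^10 m
rₐ = 1.09 × 10^12 m
GM = 1.653 × 10^14 m³/s²
a = (rₚ + rₐ)/2 = 5.75465 × 10^11 m
e = (rₐ − rₚ)/(rₐ + rₚ) = (1.02907 × 10^12) / (1.15093 × 10^12) = 0.89412
(a) 2a = 1.15093 × 10^12 m;  ε = −GM/(2a) = -143.623 J/kg ≈ -143.6 J/kg
(b) vₐ² = GM (2/rₐ − 1/a) = 1.653 × 10^14 × (1.83486 × 10^-12 − 1.73773 × 10^-12) = 16.0568 m²/s²;  vₐ = 4.00709 m/s ≈ 4.007 m/s
(c) a = 5.75465 × 10^11 m ≈ 5.755 × 10^11 m
(d) a³ = 1.90571 × 10^35 m³;  T = 2π √(a³/GM) = 2π × 3.39541 × 10^10 s = 2.1334 × 10^11 s ≈ 6760 years
(e) vₚ/vₐ = rₐ/rₚ (angular momentum) = (1.09 × 10^12) / (6.093 × 10^10) = 17.8894 ≈ 17.89

Final answer:
(a) specific energy ε = -143.6 J/kg
(b) velocity at apoapsis vₐ = 4.007 m/s
(c) semi-major axis a = 5.755 × 10^11 m
(d) orbital period T = 6760 years
(e) velocity ratio vₚ/vₐ = 17.89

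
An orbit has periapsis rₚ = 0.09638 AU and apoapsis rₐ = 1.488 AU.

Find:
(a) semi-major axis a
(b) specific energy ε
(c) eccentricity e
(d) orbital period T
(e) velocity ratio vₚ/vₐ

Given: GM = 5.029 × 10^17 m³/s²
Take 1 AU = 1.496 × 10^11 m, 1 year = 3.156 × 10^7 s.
rₚ = 0.09638 AU = 1.44184 × 10^10 m
rₐ = 1.488 AU = 2.22605 × 10^11 m
GM = 5.029 × 10^17 m³/s²
a = (rₚ + rₐ)/2 = 1.18512 × 10^11 m
e = (rₐ − rₚ)/(rₐ + rₚ) = (2.08186 × 10^11) / (2.37023 × 10^11) = 0.878337
(a) a = 1.18512 × 10^11 m ≈ 0.7922 AU
(b) 2a = 2.37023 × 10^11 m;  ε = −GM/(2a) = -2.12173 × 10^6 J/kg ≈ -2.122 MJ/kg
(c) e = 0.878337 ≈ 0.8783
(d) a³ = 1.6645 × 10^33 m³;  T = 2π √(a³/GM) = 2π × 5.75308 × 10^7 s = 3.61477 × 10^8 s ≈ 11.45 years
(e) vₚ/vₐ = rₐ/rₚ (angular momentum) = (2.22605 × 10^11) / (1.44184 × 10^10) = 15.4389 ≈ 15.44

Final answer:
(a) semi-major axis a = 0.7922 AU
(b) specific energy ε = -2.122 MJ/kg
(c) eccentricity e = 0.8783
(d) orbital period T = 11.45 years
(e) velocity ratio vₚ/vₐ = 15.44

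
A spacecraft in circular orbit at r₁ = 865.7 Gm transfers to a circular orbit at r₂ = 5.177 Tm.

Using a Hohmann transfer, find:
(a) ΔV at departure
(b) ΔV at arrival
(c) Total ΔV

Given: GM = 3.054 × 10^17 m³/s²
r₁ = 865.7 Gm = 8.657 × 10^11 m
r₂ = 5.177 Tm = 5.177 × 10^12 m
GM = 3.054 × 10^17 m³/s²
Transfer ellipse: a_t = (r₁ + r₂)/2 = 3.02135 × 10^12 m
Circular speed at r₁: v₁ = √(GM/r₁) = 593.951 m/s
Transfer speed at r₁ (periapsis): v₁ₜ = √(GM(2/r₁ − 1/a_t)) = 777.48 m/s
(a) ΔV₁ = v₁ₜ − v₁ = 183.529 m/s ≈ 183.5 m/s
Circular speed at r₂: v₂ = √(GM/r₂) = 242.882 m/s
Transfer speed at r₂ (apoapsis): v₂ₜ = √(GM(2/r₂ − 1/a_t)) = 130.011 m/s
(b) ΔV₂ = v₂ − v₂ₜ = 112.871 m/s ≈ 112.9 m/s
(c) ΔV_total = ΔV₁ + ΔV₂ = 296.4 m/s ≈ 296.4 m/s

Final answer:
(a) ΔV₁ = 183.5 m/s
(b) ΔV₂ = 112.9 m/s
(c) ΔV_total = 296.4 m/s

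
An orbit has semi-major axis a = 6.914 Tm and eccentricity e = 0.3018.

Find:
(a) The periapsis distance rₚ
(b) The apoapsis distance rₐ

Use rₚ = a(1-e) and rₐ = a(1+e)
a = 6.914 Tm = 6.914 × 10^12 m
e = 0.3018:  1 − e = 0.6982,  1 + e = 1.3018
(a) rₚ = a(1 − e) = 6.914 × 10^12 m × 0.6982 = 4.82735 × 10^12 m ≈ 4.827 Tm
(b) rₐ = a(1 + e) = 6.914 × 10^12 m × 1.3018 = 9.00065 × 10^12 m ≈ 9.001 Tm

Final answer:
(a) rₚ = 4.827 Tm
(b) rₐ = 9.001 Tm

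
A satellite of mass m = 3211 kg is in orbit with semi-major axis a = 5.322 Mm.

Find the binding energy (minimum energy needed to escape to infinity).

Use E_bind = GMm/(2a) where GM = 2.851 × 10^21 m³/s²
a = 5.322 Mm = 5.322 × 10^6 m
GM = 2.851 × 10^21 m³/s²
m = 3211 kg
GMm = 2.851 × 10^21 × 3211 = 9.15456 × 10^24 m³·kg/s²
2a = 1.0644 × 10^7 m
E_bind = GMm/(2a) = 8.60068 × 10^17 J ≈ 860.1 PJ

Final answer: 860.1 PJ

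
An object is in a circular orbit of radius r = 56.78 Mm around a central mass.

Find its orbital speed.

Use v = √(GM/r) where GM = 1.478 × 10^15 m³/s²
r = 56.78 Mm = 5.678 × 10^7 m
GM = 1.478 × 10^15 m³/s²
GM/r = (1.478 × 10^15) / (5.678 × 10^7) = 2.60303 × 10^7 m²/s²
v = √(GM/r) = 5101.99 m/s ≈ 5.102 km/s

Final answer: 5.102 km/s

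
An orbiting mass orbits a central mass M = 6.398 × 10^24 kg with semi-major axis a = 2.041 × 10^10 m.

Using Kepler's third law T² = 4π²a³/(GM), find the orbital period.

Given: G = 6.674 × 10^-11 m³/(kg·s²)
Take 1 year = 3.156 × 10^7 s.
M = 6.398 × 10^24 kg
GM = G × M = 6.674 × 10^-11 × 6.398 × 10^24 = 4.27003 × 10^14 m³/s²
a = 2.041 × 10^10 m
a³ = 8.50215 × 10^30 m³
T = 2π √(a³/GM) = 2π √((8.50215 × 10^30) / (4.27003 × 10^14)) = 2π × 1.41107 × 10^8 s
T = 8.86603 × 10^8 s ≈ 28.09 years

Final answer: 28.09 years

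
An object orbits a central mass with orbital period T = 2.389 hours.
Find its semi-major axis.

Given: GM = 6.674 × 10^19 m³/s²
T = 2.389 hours = 8600.4 s
GM = 6.674 × 10^19 m³/s²
Kepler's third law: a³ = GM T² / (4π²)
T² = 7.39669 × 10^7 s²
a³ = (6.674 × 10^19) × (7.39669 × 10^7) / (4π²) = 1.25044 × 10^26 m³
a = (a³)^(1/3) = 5.00059 × 10^8 m ≈ 500.1 Mm

Final answer: 500.1 Mm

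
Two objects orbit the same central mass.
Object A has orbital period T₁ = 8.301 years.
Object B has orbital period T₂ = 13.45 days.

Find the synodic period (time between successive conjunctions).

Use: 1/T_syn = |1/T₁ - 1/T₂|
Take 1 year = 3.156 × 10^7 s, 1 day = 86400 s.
T₁ = 8.301 years = 2.6198 × 10^8 s
T₂ = 13.45 days = 1.16208 × 10^6 s
1/T₁ = 3.81709 × 10^-9 s⁻¹
1/T₂ = 8.60526 × 10^-7 s⁻¹
|1/T₁ − 1/T₂| = 8.56709 × 10^-7 s⁻¹
T_syn = 1 / |1/T₁ − 1/T₂| = 1.16726 × 10^6 s ≈ 13.51 days

Final answer: T_syn = 13.51 days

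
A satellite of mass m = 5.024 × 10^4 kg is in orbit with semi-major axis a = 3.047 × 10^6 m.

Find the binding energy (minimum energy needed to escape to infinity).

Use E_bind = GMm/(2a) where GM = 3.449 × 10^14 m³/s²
a = 3.047 × 10^6 m
GM = 3.449 × 10^14 m³/s²
m = 5.024 × 10^4 kg
GMm = 3.449 × 10^14 × 50240 = 1.73278 × 10^19 m³·kg/s²
2a = 6.094 × 10^6 m
E_bind = GMm/(2a) = 2.84342 × 10^12 J ≈ 2.843 TJ

Final answer: 2.843 TJ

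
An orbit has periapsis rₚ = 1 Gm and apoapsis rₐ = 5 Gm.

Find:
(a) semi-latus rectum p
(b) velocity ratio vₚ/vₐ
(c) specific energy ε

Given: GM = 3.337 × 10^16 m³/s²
rₚ = 1 Gm = 1 × 10^9 m
rₐ = 5 Gm = 5 × 10^9 m
GM = 3.337 × 10^16 m³/s²
a = (rₚ + rₐ)/2 = 3 × 10^9 m
e = (rₐ − rₚ)/(rₐ + rₚ) = (4 × 10^9) / (6 × 10^9) = 0.666667
(a) 1 − e² = 0.555556;  p = a(1 − e²) = 3 × 10^9 × 0.555556 = 1.66667 × 10^9 m ≈ 1.667 Gm
(b) vₚ/vₐ = rₐ/rₚ (angular momentum) = (5 × 10^9) / (1 × 10^9) = 5 ≈ 5
(c) 2a = 6 × 10^9 m;  ε = −GM/(2a) = -5.56167 × 10^6 J/kg ≈ -5.562 MJ/kg

Final answer:
(a) semi-latus rectum p = 1.667 Gm
(b) velocity ratio vₚ/vₐ = 5
(c) specific energy ε = -5.562 MJ/kg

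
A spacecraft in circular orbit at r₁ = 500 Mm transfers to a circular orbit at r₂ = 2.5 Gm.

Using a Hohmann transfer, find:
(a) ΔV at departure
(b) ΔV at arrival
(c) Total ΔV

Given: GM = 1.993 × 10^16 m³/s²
r₁ = 500 Mm = 5 × 10^8 m
r₂ = 2.5 Gm = 2.5 × 10^9 m
GM = 1.993 × 10^16 m³/s²
Transfer ellipse: a_t = (r₁ + r₂)/2 = 1.5 × 10^9 m
Circular speed at r₁: v₁ = √(GM/r₁) = 6313.48 m/s
Transfer speed at r₁ (periapsis): v₁ₜ = √(GM(2/r₁ − 1/a_t)) = 8150.66 m/s
(a) ΔV₁ = v₁ₜ − v₁ = 1837.19 m/s ≈ 1.837 km/s
Circular speed at r₂: v₂ = √(GM/r₂) = 2823.47 m/s
Transfer speed at r₂ (apoapsis): v₂ₜ = √(GM(2/r₂ − 1/a_t)) = 1630.13 m/s
(b) ΔV₂ = v₂ − v₂ₜ = 1193.34 m/s ≈ 1.193 km/s
(c) ΔV_total = ΔV₁ + ΔV₂ = 3030.53 m/s ≈ 3.031 km/s

Final answer:
(a) ΔV₁ = 1.837 km/s
(b) ΔV₂ = 1.193 km/s
(c) ΔV_total = 3.031 km/s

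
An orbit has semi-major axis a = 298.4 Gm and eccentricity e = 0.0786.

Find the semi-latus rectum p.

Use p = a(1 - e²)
a = 298.4 Gm = 2.984 × 10^11 m
e = 0.0786,  e² = 0.00617796,  1 − e² = 0.993822
p = a(1 − e²) = 2.984 × 10^11 m × 0.993822 = 2.96556 × 10^11 m ≈ 296.6 Gm

Final answer: p = 296.6 Gm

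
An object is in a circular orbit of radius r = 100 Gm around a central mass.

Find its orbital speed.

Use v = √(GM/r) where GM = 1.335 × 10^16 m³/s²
r = 100 Gm = 1 × 10^11 m
GM = 1.335 × 10^16 m³/s²
GM/r = (1.335 × 10^16) / (1 × 10^11) = 133500 m²/s²
v = √(GM/r) = 365.377 m/s ≈ 365.4 m/s

Final answer: 365.4 m/s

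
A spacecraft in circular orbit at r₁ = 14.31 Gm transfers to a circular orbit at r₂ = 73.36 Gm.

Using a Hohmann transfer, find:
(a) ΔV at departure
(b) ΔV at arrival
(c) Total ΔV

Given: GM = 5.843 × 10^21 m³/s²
r₁ = 14.31 Gm = 1.431 × 10^10 m
r₂ = 73.36 Gm = 7.336 × 10^10 m
GM = 5.843 × 10^21 m³/s²
Transfer ellipse: a_t = (r₁ + r₂)/2 = 4.3835 × 10^10 m
Circular speed at r₁: v₁ = √(GM/r₁) = 638996 m/s
Transfer speed at r₁ (periapsis): v₁ₜ = √(GM(2/r₁ − 1/a_t)) = 826642 m/s
(a) ΔV₁ = v₁ₜ − v₁ = 187646 m/s ≈ 187.6 km/s
Circular speed at r₂: v₂ = √(GM/r₂) = 282220 m/s
Transfer speed at r₂ (apoapsis): v₂ₜ = √(GM(2/r₂ − 1/a_t)) = 161249 m/s
(b) ΔV₂ = v₂ − v₂ₜ = 120971 m/s ≈ 121 km/s
(c) ΔV_total = ΔV₁ + ΔV₂ = 308617 m/s ≈ 308.6 km/s

Final answer:
(a) ΔV₁ = 187.6 km/s
(b) ΔV₂ = 121 km/s
(c) ΔV_total = 308.6 km/s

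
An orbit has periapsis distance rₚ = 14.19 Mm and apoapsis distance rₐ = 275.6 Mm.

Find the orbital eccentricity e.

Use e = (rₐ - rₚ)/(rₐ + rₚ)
rₚ = 14.19 Mm = 1.419 × 10^7 m
rₐ = 275.6 Mm = 2.756 × 10^8 m
rₐ − rₚ = 2.6141 × 10^8 m
rₐ + rₚ = 2.8979 × 10^8 m
e = (rₐ − rₚ)/(rₐ + rₚ) = 0.902067

Final answer: e = 0.9021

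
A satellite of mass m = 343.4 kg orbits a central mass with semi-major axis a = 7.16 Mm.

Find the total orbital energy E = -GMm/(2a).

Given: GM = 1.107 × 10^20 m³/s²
a = 7.16 Mm = 7.16 × 10^6 m
GM = 1.107 × 10^20 m³/s²
2a = 1.432 × 10^7 m
GMm = 1.107 × 10^20 × 343.4 = 3.80144 × 10^22 m³·kg/s²
E = −GMm/(2a) = -2.65464 × 10^15 J ≈ -2.655 PJ

Final answer: -2.655 PJ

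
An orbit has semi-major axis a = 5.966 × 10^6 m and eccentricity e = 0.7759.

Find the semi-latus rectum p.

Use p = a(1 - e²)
a = 5.966 × 10^6 m
e = 0.7759,  e² = 0.602021,  1 − e² = 0.397979
p = a(1 − e²) = 5.966 × 10^6 m × 0.397979 = 2.37434 × 10^6 m ≈ 2.374 × 10^6 m

Final answer: p = 2.374 × 10^6 m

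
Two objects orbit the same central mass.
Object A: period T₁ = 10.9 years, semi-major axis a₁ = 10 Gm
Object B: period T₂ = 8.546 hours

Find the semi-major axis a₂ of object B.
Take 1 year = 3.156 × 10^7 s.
T₁ = 10.9 years = 3.44004 × 10^8 s
T₂ = 8.546 hours = 30765.6 s
a₁ = 10 Gm = 1 × 10^10 m
Kepler's third law: (T₂/T₁)² = (a₂/a₁)³  ⇒  a₂ = a₁ (T₂/T₁)^(2/3)
T₂/T₁ = 8.94338 × 10^-5
(T₂/T₁)^(2/3) = 0.00199987
a₂ = 1 × 10^10 m × 0.00199987 = 1.99987 × 10^7 m ≈ 20 Mm

Final answer: a₂ = 20 Mm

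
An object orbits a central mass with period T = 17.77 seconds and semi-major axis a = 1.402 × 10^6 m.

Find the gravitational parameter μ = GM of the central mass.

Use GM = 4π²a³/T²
T = 17.77 seconds
a = 1.402 × 10^6 m
a³ = 2.75578 × 10^18 m³
T² = 315.773 s²
GM = 4π² × (2.75578 × 10^18) / 315.773 = 3.44531 × 10^17 m³/s²
GM ≈ 3.445 × 10^17 m³/s²

Final answer: GM = 3.445 × 10^17 m³/s²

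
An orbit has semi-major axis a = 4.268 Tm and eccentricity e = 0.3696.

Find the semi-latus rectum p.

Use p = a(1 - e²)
a = 4.268 Tm = 4.268 × 10^12 m
e = 0.3696,  e² = 0.136604,  1 − e² = 0.863396
p = a(1 − e²) = 4.268 × 10^12 m × 0.863396 = 3.68497 × 10^12 m ≈ 3.685 Tm

Final answer: p = 3.685 Tm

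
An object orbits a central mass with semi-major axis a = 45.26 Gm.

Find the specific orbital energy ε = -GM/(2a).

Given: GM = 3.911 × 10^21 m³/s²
a = 45.26 Gm = 4.526 × 10^10 m
GM = 3.911 × 10^21 m³/s²
2a = 9.052 × 10^10 m
ε = −GM/(2a) = -4.32059 × 10^10 J/kg ≈ -43.21 GJ/kg

Final answer: -43.21 GJ/kg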